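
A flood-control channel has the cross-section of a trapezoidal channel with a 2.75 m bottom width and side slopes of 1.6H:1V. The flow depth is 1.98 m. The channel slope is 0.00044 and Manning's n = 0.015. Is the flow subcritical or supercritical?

subcritical

With bottom width b = 2.75 m and side slope z = 1.6: A = (b + zy)y = (2.75 + 1.6×1.98)×1.98 = 11.72 m²; P = b + 2y√(1+z²) = 2.75 + 2×1.98×1.887 = 10.22 m.
Hydraulic radius R = A/P = 11.72/10.22 = 1.146 m.
V = (1/n) R^(2/3) √S = (1/0.015) × 1.146^(2/3) × √0.00044 = 1.532 m/s. Hydraulic depth D_h = A/T = 11.72/9.086 = 1.29 m.
Froude number Fr = V/√(g·D_h) = 1.532/√(9.81×1.29) = 0.431, which is less than 1, so the flow is subcritical.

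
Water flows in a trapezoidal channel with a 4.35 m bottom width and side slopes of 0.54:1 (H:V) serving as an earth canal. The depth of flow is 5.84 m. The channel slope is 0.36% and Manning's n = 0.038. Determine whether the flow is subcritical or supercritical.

subcritical

With bottom width b = 4.35 m and side slope z = 0.54: A = (b + zy)y = (4.35 + 0.54×5.84)×5.84 = 43.82 m²; P = b + 2y√(1+z²) = 4.35 + 2×5.84×1.136 = 17.62 m.
Hydraulic radius R = A/P = 43.82/17.62 = 2.486 m.
V = (1/n) R^(2/3) √S = (1/0.038) × 2.486^(2/3) × √0.0036 = 2.898 m/s. Hydraulic depth D_h = A/T = 43.82/10.66 = 4.112 m.
Froude number Fr = V/√(g·D_h) = 2.898/√(9.81×4.112) = 0.456, which is less than 1, so the flow is subcritical.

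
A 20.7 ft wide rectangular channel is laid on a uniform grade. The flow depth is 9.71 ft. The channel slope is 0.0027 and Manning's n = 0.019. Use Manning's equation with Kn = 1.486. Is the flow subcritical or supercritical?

subcritical

Flow area A = b·y = 20.7 × 9.71 = 201 ft². Wetted perimeter P = b + 2y = 20.7 + 2×9.71 = 40.12 ft.
Hydraulic radius R = A/P = 201/40.12 = 5.01 ft.
V = (1.486/n) R^(2/3) √S = (1.486/0.019) × 5.01^(2/3) × √0.0027 = 11.9 ft/s. Hydraulic depth D_h = A/T = 201/20.7 = 9.71 ft.
Froude number Fr = V/√(g·D_h) = 11.9/√(32.2×9.71) = 0.673, which is less than 1, so the flow is subcritical.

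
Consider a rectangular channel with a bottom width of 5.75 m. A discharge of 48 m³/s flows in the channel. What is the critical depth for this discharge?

y_c = 1.92 m

For a rectangular channel, critical depth y_c = (q²/g)^(1/3) where q = Q/b = 48/5.75 = 8.348 m²/s.
So y_c = (8.348²/9.81)^(1/3) = 1.92 m.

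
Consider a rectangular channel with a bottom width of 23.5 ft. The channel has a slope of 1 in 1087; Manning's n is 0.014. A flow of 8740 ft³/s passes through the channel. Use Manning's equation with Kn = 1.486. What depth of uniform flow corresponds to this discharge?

y_n = 28.2 ft

Manning's equation rearranged: A R^(2/3) = nQ / (1.486·√S) = 0.014 × 8740 / (1.486 × √0.00092) = 2715.
Trying y = 35.7 ft: A R^(2/3) = 3587 — high.
Trying y = 20.1 ft: A R^(2/3) = 1796 — low.
Trying y = 28.2 ft: A R^(2/3) = 2715 — ≈ 2715.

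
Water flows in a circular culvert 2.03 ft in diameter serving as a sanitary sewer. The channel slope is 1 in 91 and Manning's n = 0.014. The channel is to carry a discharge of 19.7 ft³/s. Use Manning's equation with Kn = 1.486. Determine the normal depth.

Manning's equation rearranged: A R^(2/3) = nQ / (1.486·√S) = 0.014 × 19.7 / (1.486 × √0.01099) = 1.771.
At y = 1.62 ft: A R^(2/3) = 2.008 — high.
At y = 1.17 ft: A R^(2/3) = 1.3 — low.
At y = 1.45 ft: A R^(2/3) = 1.77 — matches.

y_n = 1.45 ft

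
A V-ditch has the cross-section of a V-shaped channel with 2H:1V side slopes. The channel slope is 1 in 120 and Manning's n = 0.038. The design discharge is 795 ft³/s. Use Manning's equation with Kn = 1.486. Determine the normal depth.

Manning's equation rearranged: A R^(2/3) = nQ / (1.486·√S) = 0.038 × 795 / (1.486 × √0.008333) = 222.7.
Trying y = 4.94 ft: A R^(2/3) = 82.79 — low.
Trying y = 8.8 ft: A R^(2/3) = 386.1 — high.
Trying y = 7.16 ft: A R^(2/3) = 222.7 — close enough.

y_n = 7.16 ft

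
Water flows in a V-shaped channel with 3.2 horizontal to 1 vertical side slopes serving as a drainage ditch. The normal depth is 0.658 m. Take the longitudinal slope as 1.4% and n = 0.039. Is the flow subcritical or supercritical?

For a triangular section with side slope z = 3.2: A = zy² = 3.2×0.658² = 1.385 m²; P = 2y√(1+z²) = 2×0.658×3.353 = 4.412 m.
Hydraulic radius R = A/P = 1.385/4.412 = 0.314 m.
V = (1/n) R^(2/3) √S = (1/0.039) × 0.314^(2/3) × √0.014 = 1.402 m/s. Hydraulic depth D_h = A/T = 1.385/4.211 = 0.329 m.
Froude number Fr = V/√(g·D_h) = 1.402/√(9.81×0.329) = 0.78, which is less than 1, so the flow is subcritical.

subcritical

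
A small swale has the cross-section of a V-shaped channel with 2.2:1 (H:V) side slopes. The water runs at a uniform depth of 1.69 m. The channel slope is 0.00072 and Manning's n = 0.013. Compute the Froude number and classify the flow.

subcritical

For a triangular section with side slope z = 2.2: A = zy² = 2.2×1.69² = 6.283 m²; P = 2y√(1+z²) = 2×1.69×2.417 = 8.168 m.
Hydraulic radius R = A/P = 6.283/8.168 = 0.7693 m.
V = (1/n) R^(2/3) √S = (1/0.013) × 0.7693^(2/3) × √0.00072 = 1.733 m/s. Hydraulic depth D_h = A/T = 6.283/7.436 = 0.845 m.
Froude number Fr = V/√(g·D_h) = 1.733/√(9.81×0.845) = 0.602, which is less than 1, so the flow is subcritical.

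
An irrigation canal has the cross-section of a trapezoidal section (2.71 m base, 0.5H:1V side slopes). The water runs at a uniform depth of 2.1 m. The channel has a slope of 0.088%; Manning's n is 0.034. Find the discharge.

With bottom width b = 2.71 m and side slope z = 0.5: A = (b + zy)y = (2.71 + 0.5×2.1)×2.1 = 7.896 m²; P = b + 2y√(1+z²) = 2.71 + 2×2.1×1.118 = 7.406 m.
Hydraulic radius R = A/P = 7.896/7.406 = 1.066 m.
Manning's equation: Q = (1/n) A R^(2/3) S^(1/2) = (1/0.034) × 7.896 × 1.066^(2/3) × 0.00088^(1/2) = 7.19 m³/s.

Q = 7.19 m³/s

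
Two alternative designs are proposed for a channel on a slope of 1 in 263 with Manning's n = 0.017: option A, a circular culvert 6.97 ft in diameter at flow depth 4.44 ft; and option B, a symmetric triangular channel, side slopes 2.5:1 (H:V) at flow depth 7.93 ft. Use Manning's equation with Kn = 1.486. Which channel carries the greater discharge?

channel B

Channel A: For a circular section of diameter D = 6.97 ft at depth y = 4.44 ft, the central angle is θ = 2 arccos(1 − 2y/D) = 3.697 rad. Then A = (D²/8)(θ − sin θ) = 25.65 ft² and P = Dθ/2 = 12.88 ft. Hydraulic radius R = A/P = 25.65/12.88 = 1.991 ft. Q_A = (1.486/0.017)·25.65·1.991^(2/3)·√0.003802 = 218.8 ft³/s.
Channel B: For a triangular section with side slope z = 2.5: A = zy² = 2.5×7.93² = 157.2 ft²; P = 2y√(1+z²) = 2×7.93×2.693 = 42.7 ft. Hydraulic radius R = A/P = 157.2/42.7 = 3.681 ft. Q_B = (1.486/0.017)·157.2·3.681^(2/3)·√0.003802 = 2020 ft³/s.
Q_A = 218.8 ft³/s vs Q_B = 2020 ft³/s, so channel B carries more.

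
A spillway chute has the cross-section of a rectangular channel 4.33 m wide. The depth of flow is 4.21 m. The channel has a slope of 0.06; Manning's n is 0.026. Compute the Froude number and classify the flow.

Flow area A = b·y = 4.33 × 4.21 = 18.23 m². Wetted perimeter P = b + 2y = 4.33 + 2×4.21 = 12.75 m.
Hydraulic radius R = A/P = 18.23/12.75 = 1.43 m.
V = (1/n) R^(2/3) √S = (1/0.026) × 1.43^(2/3) × √0.06 = 11.96 m/s. Hydraulic depth D_h = A/T = 18.23/4.33 = 4.21 m.
Froude number Fr = V/√(g·D_h) = 11.96/√(9.81×4.21) = 1.86, which is greater than 1, so the flow is supercritical.

supercritical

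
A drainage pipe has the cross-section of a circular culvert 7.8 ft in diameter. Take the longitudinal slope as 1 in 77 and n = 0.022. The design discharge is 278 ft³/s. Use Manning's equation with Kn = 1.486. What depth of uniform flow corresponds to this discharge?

Manning's equation rearranged: A R^(2/3) = nQ / (1.486·√S) = 0.022 × 278 / (1.486 × √0.01299) = 36.12.
Trying y = 4.49 ft: A R^(2/3) = 46.98 — over.
Trying y = 2.71 ft: A R^(2/3) = 19.34 — short.
Trying y = 3.83 ft: A R^(2/3) = 36.16 — ≈ 36.12.

y_n = 3.83 ft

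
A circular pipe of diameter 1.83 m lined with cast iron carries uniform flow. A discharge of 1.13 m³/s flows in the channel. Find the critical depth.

At critical depth, Q² T / (g A³) = 1, i.e. A³/T = Q²/g = 1.13²/9.81 = 0.1302.
At y = 0.573 m: A³/T = 0.2057 — high.
At y = 0.411 m: A³/T = 0.05647 — low.
At y = 0.509 m: A³/T = 0.1299 — matches.

y_c = 0.509 m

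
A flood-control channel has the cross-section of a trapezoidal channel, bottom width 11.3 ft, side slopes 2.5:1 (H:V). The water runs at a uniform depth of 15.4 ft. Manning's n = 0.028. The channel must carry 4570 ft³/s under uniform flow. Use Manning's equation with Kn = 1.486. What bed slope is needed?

With bottom width b = 11.3 ft and side slope z = 2.5: A = (b + zy)y = (11.3 + 2.5×15.4)×15.4 = 766.9 ft²; P = b + 2y√(1+z²) = 11.3 + 2×15.4×2.693 = 94.23 ft.
Hydraulic radius R = A/P = 766.9/94.23 = 8.139 ft.
From Manning's equation, S = [nQ / (1.486 A R^(2/3))]² = [0.028 × 4570 / (1.486 × 766.9 × 8.139^(2/3))]² = 0.00077.

S = 0.00077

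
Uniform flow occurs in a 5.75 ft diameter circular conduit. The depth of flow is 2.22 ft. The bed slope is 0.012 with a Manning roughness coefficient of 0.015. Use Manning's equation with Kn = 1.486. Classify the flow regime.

supercritical

For a circular section of diameter D = 5.75 ft at depth y = 2.22 ft, the central angle is θ = 2 arccos(1 − 2y/D) = 2.682 rad. Then A = (D²/8)(θ − sin θ) = 9.25 ft² and P = Dθ/2 = 7.71 ft.
Hydraulic radius R = A/P = 9.25/7.71 = 1.2 ft.
V = (1.486/n) R^(2/3) √S = (1.486/0.015) × 1.2^(2/3) × √0.012 = 12.25 ft/s. Hydraulic depth D_h = A/T = 9.25/5.599 = 1.652 ft.
Froude number Fr = V/√(g·D_h) = 12.25/√(32.2×1.652) = 1.68, which is greater than 1, so the flow is supercritical.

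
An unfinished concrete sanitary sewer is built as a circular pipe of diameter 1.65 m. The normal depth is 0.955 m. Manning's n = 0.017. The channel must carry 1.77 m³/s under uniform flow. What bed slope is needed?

For a circular section of diameter D = 1.65 m at depth y = 0.955 m, the central angle is θ = 2 arccos(1 − 2y/D) = 3.458 rad. Then A = (D²/8)(θ − sin θ) = 1.283 m² and P = Dθ/2 = 2.853 m.
Hydraulic radius R = A/P = 1.283/2.853 = 0.4496 m.
From Manning's equation, S = [nQ / (1 A R^(2/3))]² = [0.017 × 1.77 / (1 × 1.283 × 0.4496^(2/3))]² = 0.0016.

S = 0.0016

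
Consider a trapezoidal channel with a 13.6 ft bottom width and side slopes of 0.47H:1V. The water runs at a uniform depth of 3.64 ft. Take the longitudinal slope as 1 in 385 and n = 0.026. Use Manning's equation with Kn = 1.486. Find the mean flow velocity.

V = 5.47 ft/s

With bottom width b = 13.6 ft and side slope z = 0.47: A = (b + zy)y = (13.6 + 0.47×3.64)×3.64 = 55.73 ft²; P = b + 2y√(1+z²) = 13.6 + 2×3.64×1.105 = 21.64 ft.
Hydraulic radius R = A/P = 55.73/21.64 = 2.575 ft.
From Manning's equation, V = (1.486/n) R^(2/3) S^(1/2) = (1.486/0.026) × 2.575^(2/3) × 0.002597^(1/2) = 5.47 ft/s.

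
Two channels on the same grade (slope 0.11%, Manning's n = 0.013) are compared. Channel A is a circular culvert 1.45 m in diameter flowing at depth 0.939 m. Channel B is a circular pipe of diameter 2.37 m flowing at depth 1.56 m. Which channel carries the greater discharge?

channel B

Channel A: For a circular section of diameter D = 1.45 m at depth y = 0.939 m, the central angle is θ = 2 arccos(1 − 2y/D) = 3.741 rad. Then A = (D²/8)(θ − sin θ) = 1.131 m² and P = Dθ/2 = 2.712 m. Hydraulic radius R = A/P = 1.131/2.712 = 0.4172 m. Q_A = (1/0.013)·1.131·0.4172^(2/3)·√0.0011 = 1.611 m³/s.
Channel B: For a circular section of diameter D = 2.37 m at depth y = 1.56 m, the central angle is θ = 2 arccos(1 − 2y/D) = 3.786 rad. Then A = (D²/8)(θ − sin θ) = 3.079 m² and P = Dθ/2 = 4.486 m. Hydraulic radius R = A/P = 3.079/4.486 = 0.6865 m. Q_B = (1/0.013)·3.079·0.6865^(2/3)·√0.0011 = 6.114 m³/s.
Q_A = 1.611 m³/s vs Q_B = 6.114 m³/s, so channel B carries more.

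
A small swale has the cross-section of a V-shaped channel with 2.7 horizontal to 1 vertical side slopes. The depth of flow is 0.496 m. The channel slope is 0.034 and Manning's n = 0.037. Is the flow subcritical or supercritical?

supercritical

For a triangular section with side slope z = 2.7: A = zy² = 2.7×0.496² = 0.6642 m²; P = 2y√(1+z²) = 2×0.496×2.879 = 2.856 m.
Hydraulic radius R = A/P = 0.6642/2.856 = 0.2326 m.
V = (1/n) R^(2/3) √S = (1/0.037) × 0.2326^(2/3) × √0.034 = 1.885 m/s. Hydraulic depth D_h = A/T = 0.6642/2.678 = 0.248 m.
Froude number Fr = V/√(g·D_h) = 1.885/√(9.81×0.248) = 1.21, which is greater than 1, so the flow is supercritical.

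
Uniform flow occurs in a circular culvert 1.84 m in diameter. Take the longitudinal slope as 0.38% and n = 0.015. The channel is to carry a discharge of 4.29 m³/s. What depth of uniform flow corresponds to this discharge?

Manning's equation rearranged: A R^(2/3) = nQ / (1·√S) = 0.015 × 4.29 / (√0.0038) = 1.044.
At y = 0.753 m: A R^(2/3) = 0.5567 — too small.
At y = 1.09 m: A R^(2/3) = 1.044 — ≈ 1.044.

y_n = 1.09 m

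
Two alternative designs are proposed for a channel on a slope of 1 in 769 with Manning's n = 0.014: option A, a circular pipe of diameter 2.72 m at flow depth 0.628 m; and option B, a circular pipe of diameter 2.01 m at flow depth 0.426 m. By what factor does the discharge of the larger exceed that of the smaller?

Channel A: For a circular section of diameter D = 2.72 m at depth y = 0.628 m, the central angle is θ = 2 arccos(1 − 2y/D) = 2.005 rad. Then A = (D²/8)(θ − sin θ) = 1.015 m² and P = Dθ/2 = 2.727 m. Hydraulic radius R = A/P = 1.015/2.727 = 0.3723 m. Q_A = (1/0.014)·1.015·0.3723^(2/3)·√0.0013 = 1.353 m³/s.
Channel B: For a circular section of diameter D = 2.01 m at depth y = 0.426 m, the central angle is θ = 2 arccos(1 − 2y/D) = 1.914 rad. Then A = (D²/8)(θ − sin θ) = 0.4908 m² and P = Dθ/2 = 1.923 m. Hydraulic radius R = A/P = 0.4908/1.923 = 0.2552 m. Q_B = (1/0.014)·0.4908·0.2552^(2/3)·√0.0013 = 0.5086 m³/s.
The larger discharge is 1.353 m³/s and the smaller is 0.5086 m³/s; the ratio is 2.66.

2.66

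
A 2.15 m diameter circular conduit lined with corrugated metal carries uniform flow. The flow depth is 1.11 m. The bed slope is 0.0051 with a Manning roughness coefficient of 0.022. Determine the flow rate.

For a circular section of diameter D = 2.15 m at depth y = 1.11 m, the central angle is θ = 2 arccos(1 − 2y/D) = 3.207 rad. Then A = (D²/8)(θ − sin θ) = 1.89 m² and P = Dθ/2 = 3.447 m.
Hydraulic radius R = A/P = 1.89/3.447 = 0.5484 m.
Manning's equation: Q = (1/n) A R^(2/3) S^(1/2) = (1/0.022) × 1.89 × 0.5484^(2/3) × 0.0051^(1/2) = 4.11 m³/s.

Q = 4.11 m³/s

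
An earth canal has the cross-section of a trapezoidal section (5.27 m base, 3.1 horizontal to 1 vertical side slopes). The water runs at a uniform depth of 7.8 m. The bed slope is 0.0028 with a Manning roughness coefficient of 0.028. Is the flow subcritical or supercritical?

With bottom width b = 5.27 m and side slope z = 3.1: A = (b + zy)y = (5.27 + 3.1×7.8)×7.8 = 229.7 m²; P = b + 2y√(1+z²) = 5.27 + 2×7.8×3.257 = 56.08 m.
Hydraulic radius R = A/P = 229.7/56.08 = 4.096 m.
V = (1/n) R^(2/3) √S = (1/0.028) × 4.096^(2/3) × √0.0028 = 4.838 m/s. Hydraulic depth D_h = A/T = 229.7/53.63 = 4.283 m.
Froude number Fr = V/√(g·D_h) = 4.838/√(9.81×4.283) = 0.746, which is less than 1, so the flow is subcritical.

subcritical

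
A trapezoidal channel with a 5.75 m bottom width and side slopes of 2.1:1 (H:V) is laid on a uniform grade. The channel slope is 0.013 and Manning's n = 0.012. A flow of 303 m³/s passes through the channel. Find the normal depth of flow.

y_n = 2.31 m

Manning's equation rearranged: A R^(2/3) = nQ / (1·√S) = 0.012 × 303 / (√0.013) = 31.89.
Try y = 1.61 m: A R^(2/3) = 15.76 — low.
Try y = 2.74 m: A R^(2/3) = 44.97 — high.
Try y = 2.31 m: A R^(2/3) = 31.87 — close enough.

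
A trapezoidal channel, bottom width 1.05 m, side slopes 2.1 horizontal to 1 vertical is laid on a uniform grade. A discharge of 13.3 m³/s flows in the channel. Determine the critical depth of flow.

At critical depth, Q² T / (g A³) = 1, i.e. A³/T = Q²/g = 13.3²/9.81 = 18.03.
Trying y = 1.62 m: A³/T = 47.77 — high.
Trying y = 1.11 m: A³/T = 9.254 — low.
Trying y = 1.3 m: A³/T = 18.23 — close enough.

y_c = 1.3 m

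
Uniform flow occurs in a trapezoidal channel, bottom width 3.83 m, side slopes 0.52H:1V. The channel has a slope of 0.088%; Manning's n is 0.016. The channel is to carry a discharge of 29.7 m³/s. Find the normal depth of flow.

y_n = 2.53 m

Manning's equation rearranged: A R^(2/3) = nQ / (1·√S) = 0.016 × 29.7 / (√0.00088) = 16.02.
At y = 2.07 m: A R^(2/3) = 11.44 — short.
At y = 2.76 m: A R^(2/3) = 18.58 — over.
At y = 2.53 m: A R^(2/3) = 16.02 — matches.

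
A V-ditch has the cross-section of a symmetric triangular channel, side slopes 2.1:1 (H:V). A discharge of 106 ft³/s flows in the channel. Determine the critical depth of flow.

At critical depth, Q² T / (g A³) = 1, i.e. A³/T = Q²/g = 106²/32.2 = 348.9.
Trying y = 2.39 ft: A³/T = 171.9 — short.
Trying y = 3.33 ft: A³/T = 902.9 — over.
Trying y = 2.75 ft: A³/T = 346.8 — close enough.

y_c = 2.75 ft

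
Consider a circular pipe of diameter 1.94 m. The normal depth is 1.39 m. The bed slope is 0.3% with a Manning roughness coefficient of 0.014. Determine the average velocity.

V = 2.72 m/s

For a circular section of diameter D = 1.94 m at depth y = 1.39 m, the central angle is θ = 2 arccos(1 − 2y/D) = 4.037 rad. Then A = (D²/8)(θ − sin θ) = 2.267 m² and P = Dθ/2 = 3.916 m.
Hydraulic radius R = A/P = 2.267/3.916 = 0.5788 m.
From Manning's equation, V = (1/n) R^(2/3) S^(1/2) = (1/0.014) × 0.5788^(2/3) × 0.003^(1/2) = 2.72 m/s.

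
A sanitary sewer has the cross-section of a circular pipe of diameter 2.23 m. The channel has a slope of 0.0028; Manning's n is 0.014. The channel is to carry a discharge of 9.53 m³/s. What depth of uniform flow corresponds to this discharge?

y_n = 1.74 m

Manning's equation rearranged: A R^(2/3) = nQ / (1·√S) = 0.014 × 9.53 / (√0.0028) = 2.521.
At y = 2.07 m: A R^(2/3) = 2.844 — too large.
At y = 1.21 m: A R^(2/3) = 1.516 — too small.
At y = 1.74 m: A R^(2/3) = 2.521 — matches.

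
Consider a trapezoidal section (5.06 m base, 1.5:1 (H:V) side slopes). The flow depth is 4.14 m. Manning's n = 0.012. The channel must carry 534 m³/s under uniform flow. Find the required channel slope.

S = 0.00609

With bottom width b = 5.06 m and side slope z = 1.5: A = (b + zy)y = (5.06 + 1.5×4.14)×4.14 = 46.66 m²; P = b + 2y√(1+z²) = 5.06 + 2×4.14×1.803 = 19.99 m.
Hydraulic radius R = A/P = 46.66/19.99 = 2.334 m.
From Manning's equation, S = [nQ / (1 A R^(2/3))]² = [0.012 × 534 / (1 × 46.66 × 2.334^(2/3))]² = 0.00609.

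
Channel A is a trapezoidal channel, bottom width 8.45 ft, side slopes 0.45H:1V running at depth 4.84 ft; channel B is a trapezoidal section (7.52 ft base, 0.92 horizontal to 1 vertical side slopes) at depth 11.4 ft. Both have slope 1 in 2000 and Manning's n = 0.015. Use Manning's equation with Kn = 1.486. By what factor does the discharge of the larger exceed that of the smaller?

6.28

Channel A: With bottom width b = 8.45 ft and side slope z = 0.45: A = (b + zy)y = (8.45 + 0.45×4.84)×4.84 = 51.44 ft²; P = b + 2y√(1+z²) = 8.45 + 2×4.84×1.097 = 19.06 ft. Hydraulic radius R = A/P = 51.44/19.06 = 2.698 ft. Q_A = (1.486/0.015)·51.44·2.698^(2/3)·√0.0005 = 220.8 ft³/s.
Channel B: With bottom width b = 7.52 ft and side slope z = 0.92: A = (b + zy)y = (7.52 + 0.92×11.4)×11.4 = 205.3 ft²; P = b + 2y√(1+z²) = 7.52 + 2×11.4×1.359 = 38.5 ft. Hydraulic radius R = A/P = 205.3/38.5 = 5.332 ft. Q_B = (1.486/0.015)·205.3·5.332^(2/3)·√0.0005 = 1388 ft³/s.
The larger discharge is 1388 ft³/s and the smaller is 220.8 ft³/s; the ratio is 6.28.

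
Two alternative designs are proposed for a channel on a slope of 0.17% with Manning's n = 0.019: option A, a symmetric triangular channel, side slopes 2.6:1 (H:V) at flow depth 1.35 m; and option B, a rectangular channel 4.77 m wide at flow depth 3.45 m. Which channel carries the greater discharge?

channel B

Channel A: For a triangular section with side slope z = 2.6: A = zy² = 2.6×1.35² = 4.739 m²; P = 2y√(1+z²) = 2×1.35×2.786 = 7.521 m. Hydraulic radius R = A/P = 4.739/7.521 = 0.63 m. Q_A = (1/0.019)·4.739·0.63^(2/3)·√0.0017 = 7.557 m³/s.
Channel B: Flow area A = b·y = 4.77 × 3.45 = 16.46 m². Wetted perimeter P = b + 2y = 4.77 + 2×3.45 = 11.67 m. Hydraulic radius R = A/P = 16.46/11.67 = 1.41 m. Q_B = (1/0.019)·16.46·1.41^(2/3)·√0.0017 = 44.91 m³/s.
Q_A = 7.557 m³/s vs Q_B = 44.91 m³/s, so channel B carries more.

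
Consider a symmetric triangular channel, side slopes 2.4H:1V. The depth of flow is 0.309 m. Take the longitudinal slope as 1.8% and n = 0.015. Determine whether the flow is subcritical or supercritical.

For a triangular section with side slope z = 2.4: A = zy² = 2.4×0.309² = 0.2292 m²; P = 2y√(1+z²) = 2×0.309×2.6 = 1.607 m.
Hydraulic radius R = A/P = 0.2292/1.607 = 0.1426 m.
V = (1/n) R^(2/3) √S = (1/0.015) × 0.1426^(2/3) × √0.018 = 2.441 m/s. Hydraulic depth D_h = A/T = 0.2292/1.483 = 0.1545 m.
Froude number Fr = V/√(g·D_h) = 2.441/√(9.81×0.1545) = 1.98, which is greater than 1, so the flow is supercritical.

supercritical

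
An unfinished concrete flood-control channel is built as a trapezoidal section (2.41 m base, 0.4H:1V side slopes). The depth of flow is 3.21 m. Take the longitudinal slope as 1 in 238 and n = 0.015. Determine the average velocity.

With bottom width b = 2.41 m and side slope z = 0.4: A = (b + zy)y = (2.41 + 0.4×3.21)×3.21 = 11.86 m²; P = b + 2y√(1+z²) = 2.41 + 2×3.21×1.077 = 9.325 m.
Hydraulic radius R = A/P = 11.86/9.325 = 1.272 m.
From Manning's equation, V = (1/n) R^(2/3) S^(1/2) = (1/0.015) × 1.272^(2/3) × 0.004202^(1/2) = 5.07 m/s.

V = 5.07 m/s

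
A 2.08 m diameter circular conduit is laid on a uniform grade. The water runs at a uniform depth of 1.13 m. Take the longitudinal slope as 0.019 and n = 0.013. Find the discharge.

Q = 13.4 m³/s

For a circular section of diameter D = 2.08 m at depth y = 1.13 m, the central angle is θ = 2 arccos(1 − 2y/D) = 3.315 rad. Then A = (D²/8)(θ − sin θ) = 1.886 m² and P = Dθ/2 = 3.447 m.
Hydraulic radius R = A/P = 1.886/3.447 = 0.547 m.
Manning's equation: Q = (1/n) A R^(2/3) S^(1/2) = (1/0.013) × 1.886 × 0.547^(2/3) × 0.019^(1/2) = 13.4 m³/s.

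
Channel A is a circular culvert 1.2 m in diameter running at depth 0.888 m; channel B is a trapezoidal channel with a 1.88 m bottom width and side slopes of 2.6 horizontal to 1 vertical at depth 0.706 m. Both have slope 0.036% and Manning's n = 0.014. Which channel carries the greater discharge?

channel B

Channel A: For a circular section of diameter D = 1.2 m at depth y = 0.888 m, the central angle is θ = 2 arccos(1 − 2y/D) = 4.143 rad. Then A = (D²/8)(θ − sin θ) = 0.8973 m² and P = Dθ/2 = 2.486 m. Hydraulic radius R = A/P = 0.8973/2.486 = 0.361 m. Q_A = (1/0.014)·0.8973·0.361^(2/3)·√0.00036 = 0.6165 m³/s.
Channel B: With bottom width b = 1.88 m and side slope z = 2.6: A = (b + zy)y = (1.88 + 2.6×0.706)×0.706 = 2.623 m²; P = b + 2y√(1+z²) = 1.88 + 2×0.706×2.786 = 5.813 m. Hydraulic radius R = A/P = 2.623/5.813 = 0.4512 m. Q_B = (1/0.014)·2.623·0.4512^(2/3)·√0.00036 = 2.092 m³/s.
Q_A = 0.6165 m³/s vs Q_B = 2.092 m³/s, so channel B carries more.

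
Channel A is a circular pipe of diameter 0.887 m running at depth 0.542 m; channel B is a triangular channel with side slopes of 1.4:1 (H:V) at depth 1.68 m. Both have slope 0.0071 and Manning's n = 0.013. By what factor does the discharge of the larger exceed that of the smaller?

19.6

Channel A: For a circular section of diameter D = 0.887 m at depth y = 0.542 m, the central angle is θ = 2 arccos(1 − 2y/D) = 3.59 rad. Then A = (D²/8)(θ − sin θ) = 0.3956 m² and P = Dθ/2 = 1.592 m. Hydraulic radius R = A/P = 0.3956/1.592 = 0.2485 m. Q_A = (1/0.013)·0.3956·0.2485^(2/3)·√0.0071 = 1.014 m³/s.
Channel B: For a triangular section with side slope z = 1.4: A = zy² = 1.4×1.68² = 3.951 m²; P = 2y√(1+z²) = 2×1.68×1.72 = 5.781 m. Hydraulic radius R = A/P = 3.951/5.781 = 0.6835 m. Q_B = (1/0.013)·3.951·0.6835^(2/3)·√0.0071 = 19.87 m³/s.
The larger discharge is 19.87 m³/s and the smaller is 1.014 m³/s; the ratio is 19.6.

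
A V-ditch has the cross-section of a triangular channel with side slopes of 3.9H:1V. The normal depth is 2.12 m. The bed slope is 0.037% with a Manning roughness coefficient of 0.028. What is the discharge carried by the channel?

For a triangular section with side slope z = 3.9: A = zy² = 3.9×2.12² = 17.53 m²; P = 2y√(1+z²) = 2×2.12×4.026 = 17.07 m.
Hydraulic radius R = A/P = 17.53/17.07 = 1.027 m.
Manning's equation: Q = (1/n) A R^(2/3) S^(1/2) = (1/0.028) × 17.53 × 1.027^(2/3) × 0.00037^(1/2) = 12.3 m³/s.

Q = 12.3 m³/s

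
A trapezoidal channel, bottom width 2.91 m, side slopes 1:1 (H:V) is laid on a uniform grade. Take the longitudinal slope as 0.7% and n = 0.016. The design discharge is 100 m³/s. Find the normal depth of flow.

y_n = 2.69 m

Manning's equation rearranged: A R^(2/3) = nQ / (1·√S) = 0.016 × 100 / (√0.007) = 19.12.
Trying y = 2.95 m: A R^(2/3) = 23.01 — too large.
Trying y = 2.33 m: A R^(2/3) = 14.43 — too small.
Trying y = 2.69 m: A R^(2/3) = 19.14 — matches.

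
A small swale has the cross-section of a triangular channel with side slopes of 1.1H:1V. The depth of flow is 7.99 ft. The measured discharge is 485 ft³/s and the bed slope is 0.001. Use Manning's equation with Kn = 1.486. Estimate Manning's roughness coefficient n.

For a triangular section with side slope z = 1.1: A = zy² = 1.1×7.99² = 70.22 ft²; P = 2y√(1+z²) = 2×7.99×1.487 = 23.76 ft.
Hydraulic radius R = A/P = 70.22/23.76 = 2.956 ft.
Rearranging Manning's equation: n = (1.486/Q) A R^(2/3) S^(1/2) = (1.486/485) × 70.22 × 2.956^(2/3) × √0.001 = 0.014.

n = 0.014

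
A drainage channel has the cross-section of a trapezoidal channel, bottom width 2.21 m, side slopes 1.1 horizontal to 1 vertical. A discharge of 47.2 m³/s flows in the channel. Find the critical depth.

At critical depth, Q² T / (g A³) = 1, i.e. A³/T = Q²/g = 47.2²/9.81 = 227.1.
Try y = 3.01 m: A³/T = 519.6 — over.
Try y = 2.15 m: A³/T = 137.1 — short.
Try y = 2.45 m: A³/T = 228.4 — ≈ 227.1.

y_c = 2.45 m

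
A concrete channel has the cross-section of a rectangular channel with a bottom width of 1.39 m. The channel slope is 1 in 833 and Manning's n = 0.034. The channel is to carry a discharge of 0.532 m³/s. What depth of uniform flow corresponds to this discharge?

y_n = 0.743 m

Manning's equation rearranged: A R^(2/3) = nQ / (1·√S) = 0.034 × 0.532 / (√0.0012) = 0.5221.
At y = 0.507 m: A R^(2/3) = 0.311 — low.
At y = 0.863 m: A R^(2/3) = 0.6348 — high.
At y = 0.743 m: A R^(2/3) = 0.5218 — matches.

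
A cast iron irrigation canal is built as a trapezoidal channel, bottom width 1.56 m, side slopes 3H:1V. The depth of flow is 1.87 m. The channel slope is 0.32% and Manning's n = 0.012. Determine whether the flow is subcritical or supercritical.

With bottom width b = 1.56 m and side slope z = 3: A = (b + zy)y = (1.56 + 3×1.87)×1.87 = 13.41 m²; P = b + 2y√(1+z²) = 1.56 + 2×1.87×3.162 = 13.39 m.
Hydraulic radius R = A/P = 13.41/13.39 = 1.002 m.
V = (1/n) R^(2/3) √S = (1/0.012) × 1.002^(2/3) × √0.0032 = 4.719 m/s. Hydraulic depth D_h = A/T = 13.41/12.78 = 1.049 m.
Froude number Fr = V/√(g·D_h) = 4.719/√(9.81×1.049) = 1.47, which is greater than 1, so the flow is supercritical.

supercritical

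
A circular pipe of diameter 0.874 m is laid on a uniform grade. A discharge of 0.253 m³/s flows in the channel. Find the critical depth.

y_c = 0.291 m

At critical depth, Q² T / (g A³) = 1, i.e. A³/T = Q²/g = 0.253²/9.81 = 0.006525.
At y = 0.36 m: A³/T = 0.01471 — over.
At y = 0.291 m: A³/T = 0.006482 — close enough.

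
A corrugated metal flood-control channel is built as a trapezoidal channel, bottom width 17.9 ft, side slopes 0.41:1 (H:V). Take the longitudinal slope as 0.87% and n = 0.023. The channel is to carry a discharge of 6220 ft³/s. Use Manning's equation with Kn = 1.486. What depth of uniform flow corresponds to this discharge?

y_n = 12.8 ft

Manning's equation rearranged: A R^(2/3) = nQ / (1.486·√S) = 0.023 × 6220 / (1.486 × √0.0087) = 1032.
Trying y = 14.7 ft: A R^(2/3) = 1297 — too large.
Trying y = 10.2 ft: A R^(2/3) = 713.5 — too small.
Trying y = 12.8 ft: A R^(2/3) = 1032 — close enough.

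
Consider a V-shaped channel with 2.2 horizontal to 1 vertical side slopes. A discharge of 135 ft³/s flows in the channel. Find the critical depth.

y_c = 2.98 ft

At critical depth, Q² T / (g A³) = 1, i.e. A³/T = Q²/g = 135²/32.2 = 566.
Trying y = 3.76 ft: A³/T = 1819 — high.
Trying y = 2.53 ft: A³/T = 250.9 — low.
Trying y = 2.98 ft: A³/T = 568.7 — close enough.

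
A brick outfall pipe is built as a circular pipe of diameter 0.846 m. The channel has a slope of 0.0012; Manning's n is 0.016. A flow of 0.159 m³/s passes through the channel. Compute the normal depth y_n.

Manning's equation rearranged: A R^(2/3) = nQ / (1·√S) = 0.016 × 0.159 / (√0.0012) = 0.07344.
Trying y = 0.278 m: A R^(2/3) = 0.04655 — too small.
Trying y = 0.415 m: A R^(2/3) = 0.09658 — too large.
Trying y = 0.355 m: A R^(2/3) = 0.07336 — close enough.

y_n = 0.355 m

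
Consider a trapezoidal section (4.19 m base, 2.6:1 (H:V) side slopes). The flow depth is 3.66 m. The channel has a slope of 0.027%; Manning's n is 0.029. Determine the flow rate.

Q = 45.7 m³/s

With bottom width b = 4.19 m and side slope z = 2.6: A = (b + zy)y = (4.19 + 2.6×3.66)×3.66 = 50.16 m²; P = b + 2y√(1+z²) = 4.19 + 2×3.66×2.786 = 24.58 m.
Hydraulic radius R = A/P = 50.16/24.58 = 2.041 m.
Manning's equation: Q = (1/n) A R^(2/3) S^(1/2) = (1/0.029) × 50.16 × 2.041^(2/3) × 0.00027^(1/2) = 45.7 m³/s.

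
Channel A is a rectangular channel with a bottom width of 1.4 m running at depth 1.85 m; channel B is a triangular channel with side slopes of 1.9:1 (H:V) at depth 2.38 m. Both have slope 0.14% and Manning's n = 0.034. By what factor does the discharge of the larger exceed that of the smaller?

6.76

Channel A: Flow area A = b·y = 1.4 × 1.85 = 2.59 m². Wetted perimeter P = b + 2y = 1.4 + 2×1.85 = 5.1 m. Hydraulic radius R = A/P = 2.59/5.1 = 0.5078 m. Q_A = (1/0.034)·2.59·0.5078^(2/3)·√0.0014 = 1.814 m³/s.
Channel B: For a triangular section with side slope z = 1.9: A = zy² = 1.9×2.38² = 10.76 m²; P = 2y√(1+z²) = 2×2.38×2.147 = 10.22 m. Hydraulic radius R = A/P = 10.76/10.22 = 1.053 m. Q_B = (1/0.034)·10.76·1.053^(2/3)·√0.0014 = 12.26 m³/s.
The larger discharge is 12.26 m³/s and the smaller is 1.814 m³/s; the ratio is 6.76.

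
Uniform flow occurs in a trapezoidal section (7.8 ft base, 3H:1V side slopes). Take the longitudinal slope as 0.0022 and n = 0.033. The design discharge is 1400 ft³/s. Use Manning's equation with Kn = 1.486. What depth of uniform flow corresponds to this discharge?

Manning's equation rearranged: A R^(2/3) = nQ / (1.486·√S) = 0.033 × 1400 / (1.486 × √0.0022) = 662.8.
Try y = 9.65 ft: A R^(2/3) = 1058 — high.
Try y = 7.92 ft: A R^(2/3) = 662.8 — matches.

y_n = 7.92 ft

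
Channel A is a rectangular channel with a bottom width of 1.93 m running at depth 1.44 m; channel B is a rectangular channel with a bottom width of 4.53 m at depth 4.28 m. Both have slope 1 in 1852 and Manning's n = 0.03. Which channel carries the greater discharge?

Channel A: Flow area A = b·y = 1.93 × 1.44 = 2.779 m². Wetted perimeter P = b + 2y = 1.93 + 2×1.44 = 4.81 m. Hydraulic radius R = A/P = 2.779/4.81 = 0.5778 m. Q_A = (1/0.03)·2.779·0.5778^(2/3)·√0.00054 = 1.493 m³/s.
Channel B: Flow area A = b·y = 4.53 × 4.28 = 19.39 m². Wetted perimeter P = b + 2y = 4.53 + 2×4.28 = 13.09 m. Hydraulic radius R = A/P = 19.39/13.09 = 1.481 m. Q_B = (1/0.03)·19.39·1.481^(2/3)·√0.00054 = 19.51 m³/s.
Q_A = 1.493 m³/s vs Q_B = 19.51 m³/s, so channel B carries more.

channel B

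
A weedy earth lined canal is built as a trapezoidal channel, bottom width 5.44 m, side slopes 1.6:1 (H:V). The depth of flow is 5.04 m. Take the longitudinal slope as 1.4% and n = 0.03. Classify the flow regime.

With bottom width b = 5.44 m and side slope z = 1.6: A = (b + zy)y = (5.44 + 1.6×5.04)×5.04 = 68.06 m²; P = b + 2y√(1+z²) = 5.44 + 2×5.04×1.887 = 24.46 m.
Hydraulic radius R = A/P = 68.06/24.46 = 2.783 m.
V = (1/n) R^(2/3) √S = (1/0.03) × 2.783^(2/3) × √0.014 = 7.803 m/s. Hydraulic depth D_h = A/T = 68.06/21.57 = 3.156 m.
Froude number Fr = V/√(g·D_h) = 7.803/√(9.81×3.156) = 1.4, which is greater than 1, so the flow is supercritical.

supercritical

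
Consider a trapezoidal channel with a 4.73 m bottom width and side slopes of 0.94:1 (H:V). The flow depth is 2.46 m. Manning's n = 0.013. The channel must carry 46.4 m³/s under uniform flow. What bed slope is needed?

With bottom width b = 4.73 m and side slope z = 0.94: A = (b + zy)y = (4.73 + 0.94×2.46)×2.46 = 17.32 m²; P = b + 2y√(1+z²) = 4.73 + 2×2.46×1.372 = 11.48 m.
Hydraulic radius R = A/P = 17.32/11.48 = 1.509 m.
From Manning's equation, S = [nQ / (1 A R^(2/3))]² = [0.013 × 46.4 / (1 × 17.32 × 1.509^(2/3))]² = 0.000701.

S = 0.000701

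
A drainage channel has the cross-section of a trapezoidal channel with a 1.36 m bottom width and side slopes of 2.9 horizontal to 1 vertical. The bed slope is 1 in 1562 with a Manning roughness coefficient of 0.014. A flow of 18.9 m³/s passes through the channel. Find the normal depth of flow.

Manning's equation rearranged: A R^(2/3) = nQ / (1·√S) = 0.014 × 18.9 / (√0.0006402) = 10.46.
Trying y = 1.27 m: A R^(2/3) = 5.048 — low.
Trying y = 1.73 m: A R^(2/3) = 10.45 — close enough.

y_n = 1.73 m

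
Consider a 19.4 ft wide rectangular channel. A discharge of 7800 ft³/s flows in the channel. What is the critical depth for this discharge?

For a rectangular channel, critical depth y_c = (q²/g)^(1/3) where q = Q/b = 7800/19.4 = 402.1 ft²/s.
So y_c = (402.1²/32.2)^(1/3) = 17.1 ft.

y_c = 17.1 ft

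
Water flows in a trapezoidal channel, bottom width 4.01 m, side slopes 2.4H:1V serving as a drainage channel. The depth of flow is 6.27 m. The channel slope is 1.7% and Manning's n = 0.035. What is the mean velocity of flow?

With bottom width b = 4.01 m and side slope z = 2.4: A = (b + zy)y = (4.01 + 2.4×6.27)×6.27 = 119.5 m²; P = b + 2y√(1+z²) = 4.01 + 2×6.27×2.6 = 36.61 m.
Hydraulic radius R = A/P = 119.5/36.61 = 3.264 m.
From Manning's equation, V = (1/n) R^(2/3) S^(1/2) = (1/0.035) × 3.264^(2/3) × 0.017^(1/2) = 8.2 m/s.

V = 8.2 m/s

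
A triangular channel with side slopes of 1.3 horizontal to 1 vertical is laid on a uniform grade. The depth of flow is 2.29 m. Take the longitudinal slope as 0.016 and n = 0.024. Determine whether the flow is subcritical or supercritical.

For a triangular section with side slope z = 1.3: A = zy² = 1.3×2.29² = 6.817 m²; P = 2y√(1+z²) = 2×2.29×1.64 = 7.512 m.
Hydraulic radius R = A/P = 6.817/7.512 = 0.9076 m.
V = (1/n) R^(2/3) √S = (1/0.024) × 0.9076^(2/3) × √0.016 = 4.94 m/s. Hydraulic depth D_h = A/T = 6.817/5.954 = 1.145 m.
Froude number Fr = V/√(g·D_h) = 4.94/√(9.81×1.145) = 1.47, which is greater than 1, so the flow is supercritical.

supercritical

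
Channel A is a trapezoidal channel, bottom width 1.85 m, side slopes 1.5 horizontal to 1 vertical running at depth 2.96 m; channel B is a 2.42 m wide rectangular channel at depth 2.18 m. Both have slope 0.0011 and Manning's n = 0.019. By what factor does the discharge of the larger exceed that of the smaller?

Channel A: With bottom width b = 1.85 m and side slope z = 1.5: A = (b + zy)y = (1.85 + 1.5×2.96)×2.96 = 18.62 m²; P = b + 2y√(1+z²) = 1.85 + 2×2.96×1.803 = 12.52 m. Hydraulic radius R = A/P = 18.62/12.52 = 1.487 m. Q_A = (1/0.019)·18.62·1.487^(2/3)·√0.0011 = 42.34 m³/s.
Channel B: Flow area A = b·y = 2.42 × 2.18 = 5.276 m². Wetted perimeter P = b + 2y = 2.42 + 2×2.18 = 6.78 m. Hydraulic radius R = A/P = 5.276/6.78 = 0.7781 m. Q_B = (1/0.019)·5.276·0.7781^(2/3)·√0.0011 = 7.791 m³/s.
The larger discharge is 42.34 m³/s and the smaller is 7.791 m³/s; the ratio is 5.43.

5.43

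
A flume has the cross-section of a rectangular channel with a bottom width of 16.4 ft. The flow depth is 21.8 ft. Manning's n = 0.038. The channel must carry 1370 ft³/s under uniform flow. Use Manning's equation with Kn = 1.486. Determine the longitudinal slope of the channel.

S = 0.000889

Flow area A = b·y = 16.4 × 21.8 = 357.5 ft². Wetted perimeter P = b + 2y = 16.4 + 2×21.8 = 60 ft.
Hydraulic radius R = A/P = 357.5/60 = 5.959 ft.
From Manning's equation, S = [nQ / (1.486 A R^(2/3))]² = [0.038 × 1370 / (1.486 × 357.5 × 5.959^(2/3))]² = 0.000889.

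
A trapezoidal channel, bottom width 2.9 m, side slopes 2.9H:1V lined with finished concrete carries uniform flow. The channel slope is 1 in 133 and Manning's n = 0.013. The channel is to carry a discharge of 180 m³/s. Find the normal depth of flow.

y_n = 2.33 m

Manning's equation rearranged: A R^(2/3) = nQ / (1·√S) = 0.013 × 180 / (√0.007519) = 26.99.
Try y = 2.69 m: A R^(2/3) = 37.44 — high.
Try y = 1.74 m: A R^(2/3) = 14 — low.
Try y = 2.33 m: A R^(2/3) = 26.92 — close enough.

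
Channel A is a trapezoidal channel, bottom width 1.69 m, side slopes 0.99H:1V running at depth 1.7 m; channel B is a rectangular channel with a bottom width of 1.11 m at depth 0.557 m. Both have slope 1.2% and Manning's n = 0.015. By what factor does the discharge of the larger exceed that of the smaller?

Channel A: With bottom width b = 1.69 m and side slope z = 0.99: A = (b + zy)y = (1.69 + 0.99×1.7)×1.7 = 5.734 m²; P = b + 2y√(1+z²) = 1.69 + 2×1.7×1.407 = 6.474 m. Hydraulic radius R = A/P = 5.734/6.474 = 0.8857 m. Q_A = (1/0.015)·5.734·0.8857^(2/3)·√0.012 = 38.62 m³/s.
Channel B: Flow area A = b·y = 1.11 × 0.557 = 0.6183 m². Wetted perimeter P = b + 2y = 1.11 + 2×0.557 = 2.224 m. Hydraulic radius R = A/P = 0.6183/2.224 = 0.278 m. Q_B = (1/0.015)·0.6183·0.278^(2/3)·√0.012 = 1.923 m³/s.
The larger discharge is 38.62 m³/s and the smaller is 1.923 m³/s; the ratio is 20.1.

20.1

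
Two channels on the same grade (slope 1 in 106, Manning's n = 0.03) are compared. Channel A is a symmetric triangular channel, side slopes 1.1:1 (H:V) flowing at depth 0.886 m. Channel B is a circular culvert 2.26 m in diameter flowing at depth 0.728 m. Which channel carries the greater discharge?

channel B

Channel A: For a triangular section with side slope z = 1.1: A = zy² = 1.1×0.886² = 0.8635 m²; P = 2y√(1+z²) = 2×0.886×1.487 = 2.634 m. Hydraulic radius R = A/P = 0.8635/2.634 = 0.3278 m. Q_A = (1/0.03)·0.8635·0.3278^(2/3)·√0.009434 = 1.329 m³/s.
Channel B: For a circular section of diameter D = 2.26 m at depth y = 0.728 m, the central angle is θ = 2 arccos(1 − 2y/D) = 2.414 rad. Then A = (D²/8)(θ − sin θ) = 1.117 m² and P = Dθ/2 = 2.728 m. Hydraulic radius R = A/P = 1.117/2.728 = 0.4094 m. Q_B = (1/0.03)·1.117·0.4094^(2/3)·√0.009434 = 1.993 m³/s.
Q_A = 1.329 m³/s vs Q_B = 1.993 m³/s, so channel B carries more.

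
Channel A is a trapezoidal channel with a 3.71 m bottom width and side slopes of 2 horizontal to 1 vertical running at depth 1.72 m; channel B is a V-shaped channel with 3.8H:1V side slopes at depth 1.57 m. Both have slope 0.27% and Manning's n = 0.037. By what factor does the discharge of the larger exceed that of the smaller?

Channel A: With bottom width b = 3.71 m and side slope z = 2: A = (b + zy)y = (3.71 + 2×1.72)×1.72 = 12.3 m²; P = b + 2y√(1+z²) = 3.71 + 2×1.72×2.236 = 11.4 m. Hydraulic radius R = A/P = 12.3/11.4 = 1.079 m. Q_A = (1/0.037)·12.3·1.079^(2/3)·√0.0027 = 18.16 m³/s.
Channel B: For a triangular section with side slope z = 3.8: A = zy² = 3.8×1.57² = 9.367 m²; P = 2y√(1+z²) = 2×1.57×3.929 = 12.34 m. Hydraulic radius R = A/P = 9.367/12.34 = 0.7592 m. Q_B = (1/0.037)·9.367·0.7592^(2/3)·√0.0027 = 10.95 m³/s.
The larger discharge is 18.16 m³/s and the smaller is 10.95 m³/s; the ratio is 1.66.

1.66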